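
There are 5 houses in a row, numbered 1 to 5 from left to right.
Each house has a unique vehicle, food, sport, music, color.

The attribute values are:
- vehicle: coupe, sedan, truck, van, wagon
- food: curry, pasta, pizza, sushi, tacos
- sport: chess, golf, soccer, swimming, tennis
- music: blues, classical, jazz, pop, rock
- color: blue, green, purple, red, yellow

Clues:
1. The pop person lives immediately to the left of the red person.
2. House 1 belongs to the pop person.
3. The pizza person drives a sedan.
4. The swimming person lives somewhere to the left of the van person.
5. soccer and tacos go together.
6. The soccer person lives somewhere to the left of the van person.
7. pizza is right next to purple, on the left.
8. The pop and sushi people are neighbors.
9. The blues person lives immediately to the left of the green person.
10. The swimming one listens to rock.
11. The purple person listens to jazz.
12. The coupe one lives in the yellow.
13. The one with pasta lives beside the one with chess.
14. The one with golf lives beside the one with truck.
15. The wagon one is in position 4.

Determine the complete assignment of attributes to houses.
Solution:

House | Vehicle | Food | Sport | Music | Color
----------------------------------------------
  1   | coupe | pasta | golf | pop | yellow
  2   | truck | sushi | chess | blues | red
  3   | sedan | pizza | swimming | rock | green
  4   | wagon | tacos | soccer | jazz | purple
  5   | van | curry | tennis | classical | blue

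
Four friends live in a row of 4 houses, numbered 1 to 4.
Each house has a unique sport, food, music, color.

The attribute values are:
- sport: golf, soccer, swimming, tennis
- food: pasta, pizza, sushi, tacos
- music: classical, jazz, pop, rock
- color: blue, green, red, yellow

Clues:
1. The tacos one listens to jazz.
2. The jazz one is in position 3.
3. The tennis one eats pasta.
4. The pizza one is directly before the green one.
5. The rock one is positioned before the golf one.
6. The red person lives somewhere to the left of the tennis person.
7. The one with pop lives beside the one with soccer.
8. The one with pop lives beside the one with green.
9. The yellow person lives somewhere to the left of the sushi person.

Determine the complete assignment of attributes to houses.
Solution:

House | Sport | Food | Music | Color
------------------------------------
  1   | swimming | pizza | pop | yellow
  2   | soccer | sushi | rock | green
  3   | golf | tacos | jazz | red
  4   | tennis | pasta | classical | blue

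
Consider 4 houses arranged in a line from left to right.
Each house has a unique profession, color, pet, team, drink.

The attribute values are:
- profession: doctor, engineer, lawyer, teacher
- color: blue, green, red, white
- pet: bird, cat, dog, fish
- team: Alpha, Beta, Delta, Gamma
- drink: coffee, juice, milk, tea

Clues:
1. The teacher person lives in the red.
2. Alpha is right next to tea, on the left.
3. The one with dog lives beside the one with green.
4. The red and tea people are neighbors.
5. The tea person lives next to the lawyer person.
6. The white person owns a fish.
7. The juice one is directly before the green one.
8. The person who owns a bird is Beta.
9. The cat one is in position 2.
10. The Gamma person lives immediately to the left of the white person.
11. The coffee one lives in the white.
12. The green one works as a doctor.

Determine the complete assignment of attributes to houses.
Solution:

House | Profession | Color | Pet | Team | Drink
-----------------------------------------------
  1   | teacher | red | dog | Alpha | juice
  2   | doctor | green | cat | Gamma | tea
  3   | lawyer | white | fish | Delta | coffee
  4   | engineer | blue | bird | Beta | milk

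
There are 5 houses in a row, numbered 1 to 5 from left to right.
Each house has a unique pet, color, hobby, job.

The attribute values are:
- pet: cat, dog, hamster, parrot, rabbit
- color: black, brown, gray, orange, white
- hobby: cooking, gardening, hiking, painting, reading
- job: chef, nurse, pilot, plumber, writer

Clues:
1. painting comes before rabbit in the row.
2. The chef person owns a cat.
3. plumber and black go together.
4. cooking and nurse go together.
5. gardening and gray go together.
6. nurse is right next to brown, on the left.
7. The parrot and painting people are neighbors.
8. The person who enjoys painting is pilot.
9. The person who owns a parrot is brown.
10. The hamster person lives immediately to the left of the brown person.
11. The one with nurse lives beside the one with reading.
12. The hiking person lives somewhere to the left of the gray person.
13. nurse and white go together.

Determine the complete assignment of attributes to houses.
Solution:

House | Pet | Color | Hobby | Job
---------------------------------
  1   | hamster | white | cooking | nurse
  2   | parrot | brown | reading | writer
  3   | dog | orange | painting | pilot
  4   | rabbit | black | hiking | plumber
  5   | cat | gray | gardening | chef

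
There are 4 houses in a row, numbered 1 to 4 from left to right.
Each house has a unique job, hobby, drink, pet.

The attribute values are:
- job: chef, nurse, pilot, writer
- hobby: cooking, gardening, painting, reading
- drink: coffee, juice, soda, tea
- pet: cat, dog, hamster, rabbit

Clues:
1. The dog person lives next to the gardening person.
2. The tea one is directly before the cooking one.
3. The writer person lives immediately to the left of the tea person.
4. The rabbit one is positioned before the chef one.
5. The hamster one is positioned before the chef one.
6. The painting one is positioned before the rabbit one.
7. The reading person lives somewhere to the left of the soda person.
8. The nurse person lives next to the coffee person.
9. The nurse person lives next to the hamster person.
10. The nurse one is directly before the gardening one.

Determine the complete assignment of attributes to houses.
Solution:

House | Job | Hobby | Drink | Pet
---------------------------------
  1   | nurse | painting | juice | dog
  2   | writer | gardening | coffee | hamster
  3   | pilot | reading | tea | rabbit
  4   | chef | cooking | soda | cat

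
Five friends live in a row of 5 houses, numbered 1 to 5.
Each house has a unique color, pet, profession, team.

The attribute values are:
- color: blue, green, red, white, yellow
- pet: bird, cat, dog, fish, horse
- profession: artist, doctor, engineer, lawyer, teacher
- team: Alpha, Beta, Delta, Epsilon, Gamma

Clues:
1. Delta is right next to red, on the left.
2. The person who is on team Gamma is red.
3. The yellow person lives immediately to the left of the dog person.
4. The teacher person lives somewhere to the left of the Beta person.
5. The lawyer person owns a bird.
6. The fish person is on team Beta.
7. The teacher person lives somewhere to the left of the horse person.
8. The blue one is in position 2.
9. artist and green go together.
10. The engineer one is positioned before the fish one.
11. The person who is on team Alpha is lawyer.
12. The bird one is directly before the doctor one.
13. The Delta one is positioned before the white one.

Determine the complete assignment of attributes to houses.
Solution:

House | Color | Pet | Profession | Team
---------------------------------------
  1   | yellow | bird | lawyer | Alpha
  2   | blue | dog | doctor | Delta
  3   | red | cat | teacher | Gamma
  4   | white | horse | engineer | Epsilon
  5   | green | fish | artist | Beta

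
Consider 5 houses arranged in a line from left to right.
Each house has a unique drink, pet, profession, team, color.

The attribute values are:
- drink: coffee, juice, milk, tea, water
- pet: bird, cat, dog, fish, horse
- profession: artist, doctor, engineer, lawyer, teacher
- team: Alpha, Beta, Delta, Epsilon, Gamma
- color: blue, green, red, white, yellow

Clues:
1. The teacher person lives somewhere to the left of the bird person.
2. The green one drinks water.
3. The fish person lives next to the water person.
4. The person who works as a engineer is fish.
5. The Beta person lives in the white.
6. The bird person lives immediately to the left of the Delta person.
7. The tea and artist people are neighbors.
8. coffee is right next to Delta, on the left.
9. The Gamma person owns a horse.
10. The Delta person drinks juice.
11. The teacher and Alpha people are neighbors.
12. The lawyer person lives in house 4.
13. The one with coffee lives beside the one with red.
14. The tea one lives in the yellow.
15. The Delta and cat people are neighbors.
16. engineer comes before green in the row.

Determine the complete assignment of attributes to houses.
Solution:

House | Drink | Pet | Profession | Team | Color
-----------------------------------------------
  1   | tea | horse | teacher | Gamma | yellow
  2   | coffee | bird | artist | Alpha | blue
  3   | juice | fish | engineer | Delta | red
  4   | water | cat | lawyer | Epsilon | green
  5   | milk | dog | doctor | Beta | white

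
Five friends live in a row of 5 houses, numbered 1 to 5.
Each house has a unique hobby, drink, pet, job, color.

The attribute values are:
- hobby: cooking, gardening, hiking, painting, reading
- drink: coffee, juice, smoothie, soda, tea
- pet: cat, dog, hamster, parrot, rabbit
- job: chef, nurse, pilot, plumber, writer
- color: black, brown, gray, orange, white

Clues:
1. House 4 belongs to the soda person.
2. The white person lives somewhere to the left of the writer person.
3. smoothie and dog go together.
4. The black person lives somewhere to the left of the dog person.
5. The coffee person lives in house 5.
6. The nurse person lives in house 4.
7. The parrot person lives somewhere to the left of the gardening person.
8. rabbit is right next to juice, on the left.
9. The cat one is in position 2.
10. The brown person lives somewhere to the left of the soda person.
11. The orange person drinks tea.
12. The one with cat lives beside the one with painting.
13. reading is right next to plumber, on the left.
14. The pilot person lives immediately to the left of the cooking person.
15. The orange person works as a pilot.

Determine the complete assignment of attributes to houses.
Solution:

House | Hobby | Drink | Pet | Job | Color
-----------------------------------------
  1   | reading | tea | rabbit | pilot | orange
  2   | cooking | juice | cat | plumber | black
  3   | painting | smoothie | dog | chef | brown
  4   | hiking | soda | parrot | nurse | white
  5   | gardening | coffee | hamster | writer | gray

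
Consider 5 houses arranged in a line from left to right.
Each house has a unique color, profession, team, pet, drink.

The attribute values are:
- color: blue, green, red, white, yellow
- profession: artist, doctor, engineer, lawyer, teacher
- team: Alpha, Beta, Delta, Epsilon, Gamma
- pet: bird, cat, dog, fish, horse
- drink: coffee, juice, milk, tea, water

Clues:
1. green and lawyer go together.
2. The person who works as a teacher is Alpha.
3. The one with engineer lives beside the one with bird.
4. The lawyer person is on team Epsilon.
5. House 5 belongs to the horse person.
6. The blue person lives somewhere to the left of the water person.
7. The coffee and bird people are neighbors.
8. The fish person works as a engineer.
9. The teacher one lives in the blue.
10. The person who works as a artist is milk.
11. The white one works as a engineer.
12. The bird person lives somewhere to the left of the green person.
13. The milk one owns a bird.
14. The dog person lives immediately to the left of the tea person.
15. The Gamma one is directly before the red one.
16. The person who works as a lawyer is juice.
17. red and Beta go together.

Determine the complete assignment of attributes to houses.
Solution:

House | Color | Profession | Team | Pet | Drink
-----------------------------------------------
  1   | white | engineer | Gamma | fish | coffee
  2   | red | artist | Beta | bird | milk
  3   | green | lawyer | Epsilon | dog | juice
  4   | blue | teacher | Alpha | cat | tea
  5   | yellow | doctor | Delta | horse | water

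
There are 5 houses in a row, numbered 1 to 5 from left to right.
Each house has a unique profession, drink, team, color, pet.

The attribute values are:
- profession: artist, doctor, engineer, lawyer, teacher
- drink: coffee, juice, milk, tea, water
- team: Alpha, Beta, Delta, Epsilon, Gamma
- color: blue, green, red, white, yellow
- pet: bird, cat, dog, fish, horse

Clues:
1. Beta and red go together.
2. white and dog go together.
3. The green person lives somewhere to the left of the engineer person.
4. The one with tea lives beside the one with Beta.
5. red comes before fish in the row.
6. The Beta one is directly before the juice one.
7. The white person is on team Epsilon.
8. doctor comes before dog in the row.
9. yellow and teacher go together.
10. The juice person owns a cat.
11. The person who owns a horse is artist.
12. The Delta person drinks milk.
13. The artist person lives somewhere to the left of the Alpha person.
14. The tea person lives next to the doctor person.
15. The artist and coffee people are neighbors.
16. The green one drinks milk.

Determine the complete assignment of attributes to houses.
Solution:

House | Profession | Drink | Team | Color | Pet
-----------------------------------------------
  1   | artist | tea | Gamma | blue | horse
  2   | doctor | coffee | Beta | red | bird
  3   | teacher | juice | Alpha | yellow | cat
  4   | lawyer | milk | Delta | green | fish
  5   | engineer | water | Epsilon | white | dog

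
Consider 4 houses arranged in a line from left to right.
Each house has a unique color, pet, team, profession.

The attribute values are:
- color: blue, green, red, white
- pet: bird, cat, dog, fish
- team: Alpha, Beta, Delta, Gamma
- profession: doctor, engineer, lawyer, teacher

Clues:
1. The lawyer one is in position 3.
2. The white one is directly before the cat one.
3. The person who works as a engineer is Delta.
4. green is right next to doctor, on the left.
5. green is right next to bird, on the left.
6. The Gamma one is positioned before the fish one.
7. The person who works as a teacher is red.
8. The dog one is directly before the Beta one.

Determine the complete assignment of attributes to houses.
Solution:

House | Color | Pet | Team | Profession
---------------------------------------
  1   | green | dog | Delta | engineer
  2   | white | bird | Beta | doctor
  3   | blue | cat | Gamma | lawyer
  4   | red | fish | Alpha | teacher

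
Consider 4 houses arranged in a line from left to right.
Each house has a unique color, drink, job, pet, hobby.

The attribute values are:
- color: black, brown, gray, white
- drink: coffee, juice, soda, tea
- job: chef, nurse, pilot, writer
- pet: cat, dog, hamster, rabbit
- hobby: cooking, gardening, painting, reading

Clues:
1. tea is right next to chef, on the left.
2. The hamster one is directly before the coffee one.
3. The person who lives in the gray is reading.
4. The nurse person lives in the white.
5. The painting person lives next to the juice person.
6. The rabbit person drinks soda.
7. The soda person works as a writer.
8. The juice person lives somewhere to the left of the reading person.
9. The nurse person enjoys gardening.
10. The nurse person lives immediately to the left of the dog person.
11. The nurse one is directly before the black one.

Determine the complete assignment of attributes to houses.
Solution:

House | Color | Drink | Job | Pet | Hobby
-----------------------------------------
  1   | white | tea | nurse | hamster | gardening
  2   | black | coffee | chef | dog | painting
  3   | brown | juice | pilot | cat | cooking
  4   | gray | soda | writer | rabbit | reading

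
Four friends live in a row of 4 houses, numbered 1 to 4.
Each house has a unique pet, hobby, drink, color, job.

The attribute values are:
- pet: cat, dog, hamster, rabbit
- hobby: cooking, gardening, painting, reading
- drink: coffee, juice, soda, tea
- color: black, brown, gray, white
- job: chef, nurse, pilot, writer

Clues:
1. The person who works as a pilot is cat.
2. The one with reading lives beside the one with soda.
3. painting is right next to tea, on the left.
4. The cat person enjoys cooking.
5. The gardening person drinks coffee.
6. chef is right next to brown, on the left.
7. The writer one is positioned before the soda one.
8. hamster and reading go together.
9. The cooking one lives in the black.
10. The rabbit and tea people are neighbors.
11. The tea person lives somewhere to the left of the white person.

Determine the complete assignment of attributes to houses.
Solution:

House | Pet | Hobby | Drink | Color | Job
-----------------------------------------
  1   | rabbit | painting | juice | gray | chef
  2   | hamster | reading | tea | brown | writer
  3   | cat | cooking | soda | black | pilot
  4   | dog | gardening | coffee | white | nurse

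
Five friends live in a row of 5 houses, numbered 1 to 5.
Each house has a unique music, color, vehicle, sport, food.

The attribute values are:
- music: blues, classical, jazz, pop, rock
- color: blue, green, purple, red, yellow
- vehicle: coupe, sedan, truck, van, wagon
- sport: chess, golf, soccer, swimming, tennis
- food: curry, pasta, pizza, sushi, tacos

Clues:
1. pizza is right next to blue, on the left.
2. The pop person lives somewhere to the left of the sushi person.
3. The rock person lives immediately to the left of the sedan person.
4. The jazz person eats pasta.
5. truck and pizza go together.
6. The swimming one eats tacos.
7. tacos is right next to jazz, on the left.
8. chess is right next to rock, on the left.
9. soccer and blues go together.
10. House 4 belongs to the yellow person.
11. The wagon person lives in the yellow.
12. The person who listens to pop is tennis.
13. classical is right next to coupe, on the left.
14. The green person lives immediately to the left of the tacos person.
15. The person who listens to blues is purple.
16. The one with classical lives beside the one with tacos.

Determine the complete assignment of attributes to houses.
Solution:

House | Music | Color | Vehicle | Sport | Food
----------------------------------------------
  1   | classical | green | truck | chess | pizza
  2   | rock | blue | coupe | swimming | tacos
  3   | jazz | red | sedan | golf | pasta
  4   | pop | yellow | wagon | tennis | curry
  5   | blues | purple | van | soccer | sushi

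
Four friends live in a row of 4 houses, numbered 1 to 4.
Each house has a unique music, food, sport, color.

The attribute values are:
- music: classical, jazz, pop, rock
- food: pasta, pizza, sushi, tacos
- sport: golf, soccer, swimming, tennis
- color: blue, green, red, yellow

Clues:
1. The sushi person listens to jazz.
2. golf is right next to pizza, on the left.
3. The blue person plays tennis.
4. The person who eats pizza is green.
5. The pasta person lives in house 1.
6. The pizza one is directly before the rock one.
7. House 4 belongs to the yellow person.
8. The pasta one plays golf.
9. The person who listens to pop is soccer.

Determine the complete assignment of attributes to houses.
Solution:

House | Music | Food | Sport | Color
------------------------------------
  1   | classical | pasta | golf | red
  2   | pop | pizza | soccer | green
  3   | rock | tacos | tennis | blue
  4   | jazz | sushi | swimming | yellow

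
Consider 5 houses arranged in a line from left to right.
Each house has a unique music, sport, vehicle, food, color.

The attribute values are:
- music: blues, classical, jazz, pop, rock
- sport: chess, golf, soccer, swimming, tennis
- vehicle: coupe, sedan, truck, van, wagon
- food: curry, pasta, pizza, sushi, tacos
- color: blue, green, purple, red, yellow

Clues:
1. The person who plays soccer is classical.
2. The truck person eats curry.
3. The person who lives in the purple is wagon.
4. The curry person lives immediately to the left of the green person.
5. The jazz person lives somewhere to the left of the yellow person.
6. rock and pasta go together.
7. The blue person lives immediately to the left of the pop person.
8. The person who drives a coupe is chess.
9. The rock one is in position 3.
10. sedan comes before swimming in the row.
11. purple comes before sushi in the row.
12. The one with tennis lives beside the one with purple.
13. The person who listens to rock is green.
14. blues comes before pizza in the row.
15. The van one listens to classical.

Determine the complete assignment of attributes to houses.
Solution:

House | Music | Sport | Vehicle | Food | Color
----------------------------------------------
  1   | blues | chess | coupe | tacos | blue
  2   | pop | golf | truck | curry | red
  3   | rock | tennis | sedan | pasta | green
  4   | jazz | swimming | wagon | pizza | purple
  5   | classical | soccer | van | sushi | yellow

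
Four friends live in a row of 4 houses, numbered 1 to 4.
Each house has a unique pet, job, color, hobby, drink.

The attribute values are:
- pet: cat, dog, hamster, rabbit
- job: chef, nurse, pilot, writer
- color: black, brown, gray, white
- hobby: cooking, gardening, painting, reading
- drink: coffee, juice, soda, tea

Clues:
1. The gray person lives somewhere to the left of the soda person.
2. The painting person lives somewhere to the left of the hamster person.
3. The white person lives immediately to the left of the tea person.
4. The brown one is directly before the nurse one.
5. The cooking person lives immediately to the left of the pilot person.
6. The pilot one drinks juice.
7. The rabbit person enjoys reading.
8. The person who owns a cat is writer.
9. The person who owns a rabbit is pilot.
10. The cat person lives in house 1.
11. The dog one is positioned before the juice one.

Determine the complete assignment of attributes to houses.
Solution:

House | Pet | Job | Color | Hobby | Drink
-----------------------------------------
  1   | cat | writer | white | painting | coffee
  2   | dog | chef | gray | cooking | tea
  3   | rabbit | pilot | brown | reading | juice
  4   | hamster | nurse | black | gardening | soda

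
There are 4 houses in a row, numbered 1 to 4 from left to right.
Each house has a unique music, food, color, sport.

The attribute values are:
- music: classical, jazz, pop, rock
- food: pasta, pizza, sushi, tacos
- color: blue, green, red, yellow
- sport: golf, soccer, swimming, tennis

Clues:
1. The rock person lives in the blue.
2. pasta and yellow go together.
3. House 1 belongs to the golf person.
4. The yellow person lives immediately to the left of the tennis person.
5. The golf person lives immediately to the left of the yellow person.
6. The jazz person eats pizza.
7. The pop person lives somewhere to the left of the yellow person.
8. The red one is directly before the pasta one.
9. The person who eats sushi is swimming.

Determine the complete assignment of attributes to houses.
Solution:

House | Music | Food | Color | Sport
------------------------------------
  1   | pop | tacos | red | golf
  2   | classical | pasta | yellow | soccer
  3   | jazz | pizza | green | tennis
  4   | rock | sushi | blue | swimming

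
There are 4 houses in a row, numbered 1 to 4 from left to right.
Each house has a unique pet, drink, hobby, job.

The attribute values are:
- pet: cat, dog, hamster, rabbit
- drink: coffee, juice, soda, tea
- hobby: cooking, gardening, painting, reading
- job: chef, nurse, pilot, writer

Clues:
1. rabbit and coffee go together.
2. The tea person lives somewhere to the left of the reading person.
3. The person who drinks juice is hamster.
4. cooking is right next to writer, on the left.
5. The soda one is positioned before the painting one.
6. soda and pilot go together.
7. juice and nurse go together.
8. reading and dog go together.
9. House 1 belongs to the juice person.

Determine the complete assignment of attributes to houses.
Solution:

House | Pet | Drink | Hobby | Job
---------------------------------
  1   | hamster | juice | cooking | nurse
  2   | cat | tea | gardening | writer
  3   | dog | soda | reading | pilot
  4   | rabbit | coffee | painting | chef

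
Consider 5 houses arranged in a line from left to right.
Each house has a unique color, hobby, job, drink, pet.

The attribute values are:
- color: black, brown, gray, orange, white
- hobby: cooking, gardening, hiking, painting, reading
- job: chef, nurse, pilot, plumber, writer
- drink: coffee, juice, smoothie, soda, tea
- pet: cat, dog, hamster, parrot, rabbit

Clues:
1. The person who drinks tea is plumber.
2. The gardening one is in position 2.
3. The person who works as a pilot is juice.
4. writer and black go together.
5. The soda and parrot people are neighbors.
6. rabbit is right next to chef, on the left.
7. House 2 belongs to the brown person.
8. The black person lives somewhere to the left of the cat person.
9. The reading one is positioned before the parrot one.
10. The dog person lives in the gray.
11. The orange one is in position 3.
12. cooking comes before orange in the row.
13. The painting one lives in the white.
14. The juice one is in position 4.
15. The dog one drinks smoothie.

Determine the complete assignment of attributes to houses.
Solution:

House | Color | Hobby | Job | Drink | Pet
-----------------------------------------
  1   | black | cooking | writer | coffee | hamster
  2   | brown | gardening | plumber | tea | rabbit
  3   | orange | reading | chef | soda | cat
  4   | white | painting | pilot | juice | parrot
  5   | gray | hiking | nurse | smoothie | dog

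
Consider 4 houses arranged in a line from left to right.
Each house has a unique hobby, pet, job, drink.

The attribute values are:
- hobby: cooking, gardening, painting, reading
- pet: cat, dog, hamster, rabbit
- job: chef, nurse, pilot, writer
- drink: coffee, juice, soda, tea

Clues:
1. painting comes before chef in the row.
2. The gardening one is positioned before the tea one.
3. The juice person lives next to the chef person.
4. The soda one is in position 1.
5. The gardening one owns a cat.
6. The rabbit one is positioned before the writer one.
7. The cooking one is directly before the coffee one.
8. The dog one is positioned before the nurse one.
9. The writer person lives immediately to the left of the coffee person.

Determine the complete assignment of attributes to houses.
Solution:

House | Hobby | Pet | Job | Drink
---------------------------------
  1   | painting | rabbit | pilot | soda
  2   | cooking | dog | writer | juice
  3   | gardening | cat | chef | coffee
  4   | reading | hamster | nurse | tea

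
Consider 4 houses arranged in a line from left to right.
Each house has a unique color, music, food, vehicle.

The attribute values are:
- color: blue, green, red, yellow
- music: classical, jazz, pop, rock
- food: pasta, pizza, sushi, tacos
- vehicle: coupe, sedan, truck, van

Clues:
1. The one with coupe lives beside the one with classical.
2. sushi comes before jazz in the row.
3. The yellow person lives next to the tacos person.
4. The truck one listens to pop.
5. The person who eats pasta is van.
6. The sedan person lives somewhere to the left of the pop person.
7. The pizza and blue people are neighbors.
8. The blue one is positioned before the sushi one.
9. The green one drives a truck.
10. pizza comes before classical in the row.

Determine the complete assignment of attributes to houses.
Solution:

House | Color | Music | Food | Vehicle
--------------------------------------
  1   | yellow | rock | pizza | coupe
  2   | blue | classical | tacos | sedan
  3   | green | pop | sushi | truck
  4   | red | jazz | pasta | van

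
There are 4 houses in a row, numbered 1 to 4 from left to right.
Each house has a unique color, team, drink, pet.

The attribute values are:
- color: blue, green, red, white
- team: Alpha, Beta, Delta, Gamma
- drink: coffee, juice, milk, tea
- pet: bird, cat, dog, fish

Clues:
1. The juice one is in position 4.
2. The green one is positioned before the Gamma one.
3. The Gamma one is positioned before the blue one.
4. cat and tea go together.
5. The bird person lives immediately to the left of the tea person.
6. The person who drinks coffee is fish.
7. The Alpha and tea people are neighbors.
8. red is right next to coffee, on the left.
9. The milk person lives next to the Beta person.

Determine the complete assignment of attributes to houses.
Solution:

House | Color | Team | Drink | Pet
----------------------------------
  1   | green | Alpha | milk | bird
  2   | red | Beta | tea | cat
  3   | white | Gamma | coffee | fish
  4   | blue | Delta | juice | dog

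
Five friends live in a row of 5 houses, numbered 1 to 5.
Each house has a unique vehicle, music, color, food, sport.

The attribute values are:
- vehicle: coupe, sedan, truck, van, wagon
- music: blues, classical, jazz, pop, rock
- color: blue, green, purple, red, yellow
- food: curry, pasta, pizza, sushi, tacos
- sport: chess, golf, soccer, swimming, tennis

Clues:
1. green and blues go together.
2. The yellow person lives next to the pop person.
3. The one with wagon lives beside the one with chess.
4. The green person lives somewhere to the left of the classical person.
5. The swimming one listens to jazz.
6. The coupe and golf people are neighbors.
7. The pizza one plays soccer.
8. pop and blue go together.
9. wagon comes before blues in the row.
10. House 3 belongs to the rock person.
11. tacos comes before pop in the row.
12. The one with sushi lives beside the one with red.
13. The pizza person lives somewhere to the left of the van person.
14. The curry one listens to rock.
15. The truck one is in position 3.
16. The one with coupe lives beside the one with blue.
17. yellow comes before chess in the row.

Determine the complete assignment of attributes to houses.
Solution:

House | Vehicle | Music | Color | Food | Sport
----------------------------------------------
  1   | coupe | jazz | yellow | tacos | swimming
  2   | wagon | pop | blue | sushi | golf
  3   | truck | rock | red | curry | chess
  4   | sedan | blues | green | pizza | soccer
  5   | van | classical | purple | pasta | tennis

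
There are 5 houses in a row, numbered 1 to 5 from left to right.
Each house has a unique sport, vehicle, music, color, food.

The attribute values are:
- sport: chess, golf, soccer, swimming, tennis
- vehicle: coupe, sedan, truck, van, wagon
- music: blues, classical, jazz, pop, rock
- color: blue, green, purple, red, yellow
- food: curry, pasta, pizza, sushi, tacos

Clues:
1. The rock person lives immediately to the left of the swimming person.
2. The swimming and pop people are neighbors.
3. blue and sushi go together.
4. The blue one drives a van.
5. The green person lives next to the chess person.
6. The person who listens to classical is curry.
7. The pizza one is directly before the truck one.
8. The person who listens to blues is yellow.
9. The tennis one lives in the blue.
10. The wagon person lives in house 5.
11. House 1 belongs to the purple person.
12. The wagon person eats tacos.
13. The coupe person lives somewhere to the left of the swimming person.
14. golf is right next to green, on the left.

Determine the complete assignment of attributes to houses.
Solution:

House | Sport | Vehicle | Music | Color | Food
----------------------------------------------
  1   | golf | coupe | rock | purple | pizza
  2   | swimming | truck | classical | green | curry
  3   | chess | sedan | pop | red | pasta
  4   | tennis | van | jazz | blue | sushi
  5   | soccer | wagon | blues | yellow | tacos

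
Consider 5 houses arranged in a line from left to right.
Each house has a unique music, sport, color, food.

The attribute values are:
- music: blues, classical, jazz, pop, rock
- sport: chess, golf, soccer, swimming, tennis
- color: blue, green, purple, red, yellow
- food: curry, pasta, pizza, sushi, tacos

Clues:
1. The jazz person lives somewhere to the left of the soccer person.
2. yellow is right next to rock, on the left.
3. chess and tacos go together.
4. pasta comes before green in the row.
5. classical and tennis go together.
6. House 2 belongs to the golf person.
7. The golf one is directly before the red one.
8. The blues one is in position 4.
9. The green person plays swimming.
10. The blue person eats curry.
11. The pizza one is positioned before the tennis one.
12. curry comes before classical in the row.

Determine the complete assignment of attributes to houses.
Solution:

House | Music | Sport | Color | Food
------------------------------------
  1   | jazz | chess | yellow | tacos
  2   | rock | golf | blue | curry
  3   | pop | soccer | red | pasta
  4   | blues | swimming | green | pizza
  5   | classical | tennis | purple | sushi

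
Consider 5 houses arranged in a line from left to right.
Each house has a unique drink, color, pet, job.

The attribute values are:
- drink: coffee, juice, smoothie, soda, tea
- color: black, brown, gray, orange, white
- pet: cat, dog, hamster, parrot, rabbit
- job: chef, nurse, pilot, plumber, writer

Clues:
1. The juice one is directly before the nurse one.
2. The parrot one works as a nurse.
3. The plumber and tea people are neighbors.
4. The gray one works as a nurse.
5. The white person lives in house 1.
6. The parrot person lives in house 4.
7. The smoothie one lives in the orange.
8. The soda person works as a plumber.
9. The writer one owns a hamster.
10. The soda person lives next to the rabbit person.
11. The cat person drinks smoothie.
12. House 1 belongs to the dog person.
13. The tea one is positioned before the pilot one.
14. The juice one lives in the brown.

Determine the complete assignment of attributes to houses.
Solution:

House | Drink | Color | Pet | Job
---------------------------------
  1   | soda | white | dog | plumber
  2   | tea | black | rabbit | chef
  3   | juice | brown | hamster | writer
  4   | coffee | gray | parrot | nurse
  5   | smoothie | orange | cat | pilot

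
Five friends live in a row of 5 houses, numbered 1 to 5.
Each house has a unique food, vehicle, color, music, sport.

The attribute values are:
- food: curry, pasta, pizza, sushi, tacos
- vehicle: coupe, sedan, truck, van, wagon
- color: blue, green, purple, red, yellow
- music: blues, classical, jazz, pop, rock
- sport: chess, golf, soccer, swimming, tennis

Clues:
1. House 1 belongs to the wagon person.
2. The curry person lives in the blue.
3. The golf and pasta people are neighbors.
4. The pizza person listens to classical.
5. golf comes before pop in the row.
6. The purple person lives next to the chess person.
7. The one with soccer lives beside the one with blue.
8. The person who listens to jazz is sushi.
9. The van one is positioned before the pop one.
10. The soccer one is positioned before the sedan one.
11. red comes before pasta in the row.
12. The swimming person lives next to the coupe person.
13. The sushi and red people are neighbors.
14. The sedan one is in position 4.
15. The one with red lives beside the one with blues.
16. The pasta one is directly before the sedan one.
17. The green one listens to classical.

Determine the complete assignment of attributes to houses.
Solution:

House | Food | Vehicle | Color | Music | Sport
----------------------------------------------
  1   | sushi | wagon | yellow | jazz | swimming
  2   | tacos | coupe | red | rock | golf
  3   | pasta | van | purple | blues | soccer
  4   | curry | sedan | blue | pop | chess
  5   | pizza | truck | green | classical | tennis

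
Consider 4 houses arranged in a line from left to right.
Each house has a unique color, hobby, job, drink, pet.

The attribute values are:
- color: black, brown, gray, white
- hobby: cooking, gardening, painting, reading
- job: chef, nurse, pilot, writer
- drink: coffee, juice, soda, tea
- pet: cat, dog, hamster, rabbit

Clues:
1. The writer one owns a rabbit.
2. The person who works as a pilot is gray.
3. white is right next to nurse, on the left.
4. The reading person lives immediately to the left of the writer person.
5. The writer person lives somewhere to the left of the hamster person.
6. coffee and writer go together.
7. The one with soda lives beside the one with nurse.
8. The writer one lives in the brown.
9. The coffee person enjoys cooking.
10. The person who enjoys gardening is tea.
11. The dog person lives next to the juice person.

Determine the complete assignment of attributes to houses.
Solution:

House | Color | Hobby | Job | Drink | Pet
-----------------------------------------
  1   | white | painting | chef | soda | dog
  2   | black | reading | nurse | juice | cat
  3   | brown | cooking | writer | coffee | rabbit
  4   | gray | gardening | pilot | tea | hamster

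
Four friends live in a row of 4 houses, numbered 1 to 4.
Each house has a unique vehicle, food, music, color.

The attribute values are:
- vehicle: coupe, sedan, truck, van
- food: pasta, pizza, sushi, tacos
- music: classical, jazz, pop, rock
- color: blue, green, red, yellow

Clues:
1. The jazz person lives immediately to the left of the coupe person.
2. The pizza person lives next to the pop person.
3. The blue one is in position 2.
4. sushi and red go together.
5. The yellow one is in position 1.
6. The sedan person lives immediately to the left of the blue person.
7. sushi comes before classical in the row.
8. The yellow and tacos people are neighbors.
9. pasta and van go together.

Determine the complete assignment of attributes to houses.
Solution:

House | Vehicle | Food | Music | Color
--------------------------------------
  1   | sedan | pizza | jazz | yellow
  2   | coupe | tacos | pop | blue
  3   | truck | sushi | rock | red
  4   | van | pasta | classical | green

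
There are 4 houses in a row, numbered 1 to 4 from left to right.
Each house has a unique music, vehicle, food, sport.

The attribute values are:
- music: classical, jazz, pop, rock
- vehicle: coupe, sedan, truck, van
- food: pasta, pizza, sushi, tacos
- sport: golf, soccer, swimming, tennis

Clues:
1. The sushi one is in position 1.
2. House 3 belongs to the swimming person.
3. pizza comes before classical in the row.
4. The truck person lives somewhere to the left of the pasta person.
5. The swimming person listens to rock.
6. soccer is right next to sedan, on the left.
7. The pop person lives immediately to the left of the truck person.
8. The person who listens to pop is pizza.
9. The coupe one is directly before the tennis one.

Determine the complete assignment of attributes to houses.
Solution:

House | Music | Vehicle | Food | Sport
--------------------------------------
  1   | jazz | coupe | sushi | soccer
  2   | pop | sedan | pizza | tennis
  3   | rock | truck | tacos | swimming
  4   | classical | van | pasta | golf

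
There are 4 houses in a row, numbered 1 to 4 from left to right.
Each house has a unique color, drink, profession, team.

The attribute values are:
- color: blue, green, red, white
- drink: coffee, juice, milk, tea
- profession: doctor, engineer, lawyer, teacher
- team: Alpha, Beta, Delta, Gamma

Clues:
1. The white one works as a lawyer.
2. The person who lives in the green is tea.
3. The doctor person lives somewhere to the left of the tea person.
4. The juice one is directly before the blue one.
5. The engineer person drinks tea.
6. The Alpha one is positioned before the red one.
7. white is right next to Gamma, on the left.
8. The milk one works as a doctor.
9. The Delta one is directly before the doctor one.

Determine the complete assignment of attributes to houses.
Solution:

House | Color | Drink | Profession | Team
-----------------------------------------
  1   | white | juice | lawyer | Delta
  2   | blue | milk | doctor | Gamma
  3   | green | tea | engineer | Alpha
  4   | red | coffee | teacher | Beta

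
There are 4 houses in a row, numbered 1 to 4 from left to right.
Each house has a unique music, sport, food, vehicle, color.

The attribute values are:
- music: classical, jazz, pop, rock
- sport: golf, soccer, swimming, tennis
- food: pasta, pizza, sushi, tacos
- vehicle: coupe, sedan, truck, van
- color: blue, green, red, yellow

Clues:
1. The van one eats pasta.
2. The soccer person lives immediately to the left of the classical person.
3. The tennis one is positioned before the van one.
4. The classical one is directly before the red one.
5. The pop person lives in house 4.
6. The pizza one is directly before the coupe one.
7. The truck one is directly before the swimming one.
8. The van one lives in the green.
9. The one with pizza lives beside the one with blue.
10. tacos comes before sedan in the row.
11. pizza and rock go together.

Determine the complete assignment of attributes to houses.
Solution:

House | Music | Sport | Food | Vehicle | Color
----------------------------------------------
  1   | rock | soccer | pizza | truck | yellow
  2   | classical | swimming | tacos | coupe | blue
  3   | jazz | tennis | sushi | sedan | red
  4   | pop | golf | pasta | van | green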